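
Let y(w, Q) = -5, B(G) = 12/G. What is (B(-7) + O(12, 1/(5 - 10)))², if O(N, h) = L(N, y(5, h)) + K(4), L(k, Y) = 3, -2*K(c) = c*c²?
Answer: 46225/49 ≈ 943.37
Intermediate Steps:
K(c) = -c³/2 (K(c) = -c*c²/2 = -c³/2)
O(N, h) = -29 (O(N, h) = 3 - ½*4³ = 3 - ½*64 = 3 - 32 = -29)
(B(-7) + O(12, 1/(5 - 10)))² = (12/(-7) - 29)² = (12*(-⅐) - 29)² = (-12/7 - 29)² = (-215/7)² = 46225/49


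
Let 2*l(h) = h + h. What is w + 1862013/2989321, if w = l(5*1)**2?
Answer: 76595038/2989321 ≈ 25.623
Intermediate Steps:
l(h) = h (l(h) = (h + h)/2 = (2*h)/2 = h)
w = 25 (w = (5*1)**2 = 5**2 = 25)
w + 1862013/2989321 = 25 + 1862013/2989321 = 76595038/2989321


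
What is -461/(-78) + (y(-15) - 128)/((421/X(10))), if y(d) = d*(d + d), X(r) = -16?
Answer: -207775/32838 ≈ -6.3273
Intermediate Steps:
y(d) = 2*d² (y(d) = d*(2*d) = 2*d²)
-461/(-78) + (y(-15) - 128)/((421/X(10))) = -461/(-78) + (2*(-15)² - 128)/((421/(-16))) = -461*(-1/78) + (2*225 - 128)/((421*(-1/16))) = 461/78 + (450 - 128)/(-421/16) = 461/78 + 322*(-16/421) = 461/78 - 5152/421 = -207775/32838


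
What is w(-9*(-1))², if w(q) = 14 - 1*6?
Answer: 64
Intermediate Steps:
w(q) = 8 (w(q) = 14 - 6 = 8)
w(-9*(-1))² = 8² = 64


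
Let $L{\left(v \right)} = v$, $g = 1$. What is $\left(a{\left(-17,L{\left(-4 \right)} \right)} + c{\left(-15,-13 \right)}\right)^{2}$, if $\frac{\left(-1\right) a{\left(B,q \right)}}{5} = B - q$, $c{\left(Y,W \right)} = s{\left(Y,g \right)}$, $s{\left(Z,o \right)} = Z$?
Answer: $2500$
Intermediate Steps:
$c{\left(Y,W \right)} = Y$
$a{\left(B,q \right)} = - 5 B + 5 q$ ($a{\left(B,q \right)} = - 5 \left(B - q\right) = - 5 B + 5 q$)
$\left(a{\left(-17,L{\left(-4 \right)} \right)} + c{\left(-15,-13 \right)}\right)^{2} = \left(\left(\left(-5\right) \left(-17\right) + 5 \left(-4\right)\right) - 15\right)^{2} = \left(\left(85 - 20\right) - 15\right)^{2} = \left(65 - 15\right)^{2} = 50^{2} = 2500$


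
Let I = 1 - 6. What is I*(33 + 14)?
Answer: -235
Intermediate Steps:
I = -5
I*(33 + 14) = -5*(33 + 14) = -5*47 = -235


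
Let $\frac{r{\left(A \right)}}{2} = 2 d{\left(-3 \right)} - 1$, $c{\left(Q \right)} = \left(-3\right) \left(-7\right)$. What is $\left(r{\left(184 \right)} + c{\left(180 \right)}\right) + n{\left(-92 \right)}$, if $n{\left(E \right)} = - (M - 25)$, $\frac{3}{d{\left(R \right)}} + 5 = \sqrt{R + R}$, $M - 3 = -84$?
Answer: $\frac{3815}{31} - \frac{12 i \sqrt{6}}{31} \approx 123.06 - 0.94819 i$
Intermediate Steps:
$M = -81$ ($M = 3 - 84 = -81$)
$c{\left(Q \right)} = 21$
$d{\left(R \right)} = \frac{3}{-5 + \sqrt{2} \sqrt{R}}$ ($d{\left(R \right)} = \frac{3}{-5 + \sqrt{R + R}} = \frac{3}{-5 + \sqrt{2 R}} = \frac{3}{-5 + \sqrt{2} \sqrt{R}}$)
$n{\left(E \right)} = 106$ ($n{\left(E \right)} = - (-81 - 25) = \left(-1\right) \left(-106\right) = 106$)
$r{\left(A \right)} = -2 + \frac{12}{-5 + i \sqrt{6}}$ ($r{\left(A \right)} = 2 \left(2 \frac{3}{-5 + \sqrt{2} \sqrt{-3}} - 1\right) = 2 \left(2 \frac{3}{-5 + \sqrt{2} i \sqrt{3}} - 1\right) = 2 \left(2 \frac{3}{-5 + i \sqrt{6}} - 1\right) = 2 \left(\frac{6}{-5 + i \sqrt{6}} - 1\right) = 2 \left(-1 + \frac{6}{-5 + i \sqrt{6}}\right) = -2 + \frac{12}{-5 + i \sqrt{6}}$)
$\left(r{\left(184 \right)} + c{\left(180 \right)}\right) + n{\left(-92 \right)} = \left(\left(- \frac{122}{31} - \frac{12 i \sqrt{6}}{31}\right) + 21\right) + 106 = \left(\frac{529}{31} - \frac{12 i \sqrt{6}}{31}\right) + 106 = \frac{3815}{31} - \frac{12 i \sqrt{6}}{31}$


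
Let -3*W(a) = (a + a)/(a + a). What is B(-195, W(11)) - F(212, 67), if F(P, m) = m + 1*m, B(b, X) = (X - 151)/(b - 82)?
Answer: -110900/831 ≈ -133.45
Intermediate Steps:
W(a) = -⅓ (W(a) = -(a + a)/(3*(a + a)) = -2*a/(3*(2*a)) = -2*a*1/(2*a)/3 = -⅓*1 = -⅓)
B(b, X) = (-151 + X)/(-82 + b)
F(P, m) = 2*m (F(P, m) = m + m = 2*m)
B(-195, W(11)) - F(212, 67) = (-151 - ⅓)/(-82 - 195) - 2*67 = -454/3/(-277) - 1*134 = -1/277*(-454/3) - 134 = 454/831 - 134 = -110900/831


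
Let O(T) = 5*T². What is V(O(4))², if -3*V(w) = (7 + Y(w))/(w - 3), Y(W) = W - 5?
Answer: 6724/53361 ≈ 0.12601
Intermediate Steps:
Y(W) = -5 + W
V(w) = -(2 + w)/(3*(-3 + w)) (V(w) = -(7 + (-5 + w))/(3*(w - 3)) = -(2 + w)/(3*(-3 + w)))
V(O(4))² = ((-2 - 5*4²)/(3*(-3 + 5*4²)))² = ((-2 - 5*16)/(3*(-3 + 5*16)))² = ((-2 - 1*80)/(3*(-3 + 80)))² = ((⅓)*(-2 - 80)/77)² = ((⅓)*(1/77)*(-82))² = (-82/231)² = 6724/53361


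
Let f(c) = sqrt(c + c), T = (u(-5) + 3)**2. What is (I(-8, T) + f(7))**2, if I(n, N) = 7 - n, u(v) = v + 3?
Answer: (15 + sqrt(14))**2 ≈ 351.25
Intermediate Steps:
u(v) = 3 + v
T = 1 (T = ((3 - 5) + 3)**2 = (-2 + 3)**2 = 1**2 = 1)
f(c) = sqrt(2)*sqrt(c) (f(c) = sqrt(2*c) = sqrt(2)*sqrt(c))
(I(-8, T) + f(7))**2 = ((7 - 1*(-8)) + sqrt(2)*sqrt(7))**2 = ((7 + 8) + sqrt(14))**2 = (15 + sqrt(14))**2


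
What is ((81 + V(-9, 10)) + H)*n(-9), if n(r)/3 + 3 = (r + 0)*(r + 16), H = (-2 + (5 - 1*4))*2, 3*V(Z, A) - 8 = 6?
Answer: -16566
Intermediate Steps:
V(Z, A) = 14/3 (V(Z, A) = 8/3 + (⅓)*6 = 8/3 + 2 = 14/3)
H = -2 (H = (-2 + (5 - 4))*2 = (-2 + 1)*2 = -1*2 = -2)
n(r) = -9 + 3*r*(16 + r) (n(r) = -9 + 3*((r + 0)*(r + 16)) = -9 + 3*(r*(16 + r)) = -9 + 3*r*(16 + r))
((81 + V(-9, 10)) + H)*n(-9) = ((81 + 14/3) - 2)*(-9 + 3*(-9)² + 48*(-9)) = (257/3 - 2)*(-9 + 3*81 - 432) = 251*(-9 + 243 - 432)/3 = (251/3)*(-198) = -16566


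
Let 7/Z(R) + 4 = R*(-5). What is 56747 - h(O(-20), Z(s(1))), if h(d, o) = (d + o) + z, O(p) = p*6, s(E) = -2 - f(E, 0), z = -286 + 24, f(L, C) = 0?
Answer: 342767/6 ≈ 57128.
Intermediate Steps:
z = -262
s(E) = -2 (s(E) = -2 - 1*0 = -2 + 0 = -2)
Z(R) = 7/(-4 - 5*R) (Z(R) = 7/(-4 + R*(-5)) = 7/(-4 - 5*R))
O(p) = 6*p
h(d, o) = -262 + d + o (h(d, o) = (d + o) - 262 = -262 + d + o)
56747 - h(O(-20), Z(s(1))) = 56747 - (-262 + 6*(-20) - 7/(4 + 5*(-2))) = 56747 - (-262 - 120 - 7/(4 - 10)) = 56747 - (-262 - 120 - 7/(-6)) = 56747 - (-262 - 120 - 7*(-1/6)) = 56747 - (-262 - 120 + 7/6) = 56747 - 1*(-2285/6) = 56747 + 2285/6 = 342767/6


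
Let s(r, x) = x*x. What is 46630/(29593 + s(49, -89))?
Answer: 23315/18757 ≈ 1.2430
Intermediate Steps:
s(r, x) = x²
46630/(29593 + s(49, -89)) = 46630/(29593 + (-89)²) = 46630/(29593 + 7921) = 46630/37514 = 46630*(1/37514) = 23315/18757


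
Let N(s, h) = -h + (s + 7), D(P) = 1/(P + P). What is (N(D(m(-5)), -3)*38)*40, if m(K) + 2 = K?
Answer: 105640/7 ≈ 15091.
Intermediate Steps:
m(K) = -2 + K
D(P) = 1/(2*P)
N(s, h) = 7 + s - h (N(s, h) = -h + (7 + s) = 7 + s - h)
(N(D(m(-5)), -3)*38)*40 = ((7 + 1/(2*(-2 - 5)) - 1*(-3))*38)*40 = ((7 + (½)/(-7) + 3)*38)*40 = ((7 + (½)*(-⅐) + 3)*38)*40 = ((7 - 1/14 + 3)*38)*40 = ((139/14)*38)*40 = (2641/7)*40 = 105640/7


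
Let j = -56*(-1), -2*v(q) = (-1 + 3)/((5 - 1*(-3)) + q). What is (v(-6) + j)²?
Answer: 12321/4 ≈ 3080.3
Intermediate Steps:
v(q) = -1/(8 + q) (v(q) = -(-1 + 3)/(2*((5 - 1*(-3)) + q)) = -1/((5 + 3) + q) = -1/(8 + q))
j = 56
(v(-6) + j)² = (-1/(8 - 6) + 56)² = (-1/2 + 56)² = (-1*½ + 56)² = (-½ + 56)² = (111/2)² = 12321/4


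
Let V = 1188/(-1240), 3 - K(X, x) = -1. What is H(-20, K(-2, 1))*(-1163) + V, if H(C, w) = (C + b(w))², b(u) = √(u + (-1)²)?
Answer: -146014947/310 + 46520*√5 ≈ -3.6699e+5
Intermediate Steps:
K(X, x) = 4 (K(X, x) = 3 - 1*(-1) = 3 + 1 = 4)
b(u) = √(1 + u) (b(u) = √(u + 1) = √(1 + u))
V = -297/310 (V = 1188*(-1/1240) = -297/310 ≈ -0.95806)
H(C, w) = (C + √(1 + w))²
H(-20, K(-2, 1))*(-1163) + V = (-20 + √(1 + 4))²*(-1163) - 297/310 = (-20 + √5)²*(-1163) - 297/310 = -1163*(-20 + √5)² - 297/310 = -297/310 - 1163*(-20 + √5)²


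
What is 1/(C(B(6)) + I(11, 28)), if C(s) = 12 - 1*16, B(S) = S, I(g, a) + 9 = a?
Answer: 1/15 ≈ 0.066667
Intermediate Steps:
I(g, a) = -9 + a
C(s) = -4 (C(s) = 12 - 16 = -4)
1/(C(B(6)) + I(11, 28)) = 1/(-4 + (-9 + 28)) = 1/(-4 + 19) = 1/15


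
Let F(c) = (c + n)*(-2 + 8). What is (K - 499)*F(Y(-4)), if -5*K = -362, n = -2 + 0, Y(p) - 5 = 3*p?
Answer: 115182/5 ≈ 23036.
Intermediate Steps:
Y(p) = 5 + 3*p
n = -2
K = 362/5 (K = -1/5*(-362) = 362/5 ≈ 72.400)
F(c) = -12 + 6*c (F(c) = (c - 2)*(-2 + 8) = (-2 + c)*6 = -12 + 6*c)
(K - 499)*F(Y(-4)) = (362/5 - 499)*(-12 + 6*(5 + 3*(-4))) = -2133*(-12 + 6*(5 - 12))/5 = -2133*(-12 + 6*(-7))/5 = -2133*(-12 - 42)/5 = -2133/5*(-54) = 115182/5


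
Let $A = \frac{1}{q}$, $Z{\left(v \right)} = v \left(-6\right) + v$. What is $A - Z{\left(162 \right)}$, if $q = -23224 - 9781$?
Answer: $\frac{26734049}{33005} \approx 810.0$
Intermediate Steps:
$q = -33005$ ($q = -23224 - 9781 = -33005$)
$Z{\left(v \right)} = - 5 v$ ($Z{\left(v \right)} = - 6 v + v = - 5 v$)
$A = - \frac{1}{33005}$ ($A = \frac{1}{-33005} = - \frac{1}{33005} \approx -3.0298 \cdot 10^{-5}$)
$A - Z{\left(162 \right)} = - \frac{1}{33005} - \left(-5\right) 162 = - \frac{1}{33005} - -810 = - \frac{1}{33005} + 810 = \frac{26734049}{33005}$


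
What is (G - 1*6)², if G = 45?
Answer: 1521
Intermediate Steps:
(G - 1*6)² = (45 - 1*6)² = (45 - 6)² = 39² = 1521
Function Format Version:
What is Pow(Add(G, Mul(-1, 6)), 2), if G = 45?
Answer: 1521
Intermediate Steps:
Pow(Add(G, Mul(-1, 6)), 2) = Pow(Add(45, Mul(-1, 6)), 2) = Pow(Add(45, -6), 2) = Pow(39, 2) = 1521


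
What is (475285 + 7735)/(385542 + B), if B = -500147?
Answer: -96604/22921 ≈ -4.2147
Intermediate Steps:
(475285 + 7735)/(385542 + B) = (475285 + 7735)/(385542 - 500147) = 483020/(-114605) = 483020*(-1/114605) = -96604/22921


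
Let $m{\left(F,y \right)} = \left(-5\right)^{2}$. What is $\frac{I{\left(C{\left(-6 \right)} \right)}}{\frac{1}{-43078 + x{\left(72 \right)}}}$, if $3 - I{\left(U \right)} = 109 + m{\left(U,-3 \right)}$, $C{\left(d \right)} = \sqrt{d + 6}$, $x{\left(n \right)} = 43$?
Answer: $5637585$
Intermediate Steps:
$m{\left(F,y \right)} = 25$
$C{\left(d \right)} = \sqrt{6 + d}$
$I{\left(U \right)} = -131$ ($I{\left(U \right)} = 3 - \left(109 + 25\right) = 3 - 134 = -131$)
$\frac{I{\left(C{\left(-6 \right)} \right)}}{\frac{1}{-43078 + x{\left(72 \right)}}} = - \frac{131}{\frac{1}{-43078 + 43}} = - \frac{131}{\frac{1}{-43035}} = - \frac{131}{- \frac{1}{43035}} = \left(-131\right) \left(-43035\right) = 5637585$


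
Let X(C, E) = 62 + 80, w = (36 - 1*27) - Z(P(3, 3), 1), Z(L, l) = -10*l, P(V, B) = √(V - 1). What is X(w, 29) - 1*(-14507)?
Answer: 14649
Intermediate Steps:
P(V, B) = √(-1 + V)
w = 19 (w = (36 - 1*27) - (-10) = (36 - 27) - 1*(-10) = 9 + 10 = 19)
X(C, E) = 142
X(w, 29) - 1*(-14507) = 142 - 1*(-14507) = 142 + 14507 = 14649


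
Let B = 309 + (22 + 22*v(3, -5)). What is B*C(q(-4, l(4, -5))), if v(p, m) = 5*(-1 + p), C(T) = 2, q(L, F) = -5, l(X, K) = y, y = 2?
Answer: 1102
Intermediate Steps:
l(X, K) = 2
v(p, m) = -5 + 5*p
B = 551 (B = 309 + (22 + 22*(-5 + 5*3)) = 309 + (22 + 22*(-5 + 15)) = 309 + (22 + 22*10) = 309 + (22 + 220) = 309 + 242 = 551)
B*C(q(-4, l(4, -5))) = 551*2 = 1102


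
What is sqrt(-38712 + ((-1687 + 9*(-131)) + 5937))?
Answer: I*sqrt(35641) ≈ 188.79*I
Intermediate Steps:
sqrt(-38712 + ((-1687 + 9*(-131)) + 5937)) = sqrt(-38712 + ((-1687 - 1179) + 5937)) = sqrt(-38712 + (-2866 + 5937)) = sqrt(-38712 + 3071) = sqrt(-35641) = I*sqrt(35641)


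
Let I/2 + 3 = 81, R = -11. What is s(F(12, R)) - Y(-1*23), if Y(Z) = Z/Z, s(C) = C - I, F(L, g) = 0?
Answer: -157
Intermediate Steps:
I = 156 (I = -6 + 2*81 = -6 + 162 = 156)
s(C) = -156 + C (s(C) = C - 1*156 = C - 156 = -156 + C)
Y(Z) = 1
s(F(12, R)) - Y(-1*23) = (-156 + 0) - 1*1 = -156 - 1 = -157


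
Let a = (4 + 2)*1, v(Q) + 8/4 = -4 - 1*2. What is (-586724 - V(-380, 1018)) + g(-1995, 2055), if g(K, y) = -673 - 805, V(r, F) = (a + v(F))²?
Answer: -588206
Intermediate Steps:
v(Q) = -8 (v(Q) = -2 + (-4 - 1*2) = -2 + (-4 - 2) = -2 - 6 = -8)
a = 6 (a = 6*1 = 6)
V(r, F) = 4 (V(r, F) = (6 - 8)² = (-2)² = 4)
g(K, y) = -1478
(-586724 - V(-380, 1018)) + g(-1995, 2055) = (-586724 - 1*4) - 1478 = (-586724 - 4) - 1478 = -586728 - 1478 = -588206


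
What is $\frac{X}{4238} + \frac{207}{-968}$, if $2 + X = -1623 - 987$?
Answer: $- \frac{1702841}{2051192} \approx -0.83017$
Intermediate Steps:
$X = -2612$ ($X = -2 - 2610 = -2612$)
$\frac{X}{4238} + \frac{207}{-968} = - \frac{2612}{4238} + \frac{207}{-968} = \left(-2612\right) \frac{1}{4238} + 207 \left(- \frac{1}{968}\right) = - \frac{1306}{2119} - \frac{207}{968} = - \frac{1702841}{2051192}$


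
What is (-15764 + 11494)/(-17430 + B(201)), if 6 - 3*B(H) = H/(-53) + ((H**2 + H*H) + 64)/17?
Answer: 37842/168493 ≈ 0.22459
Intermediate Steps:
B(H) = 38/51 - 2*H**2/51 + H/159 (B(H) = 2 - (H/(-53) + ((H**2 + H*H) + 64)/17)/3 = 2 - (H*(-1/53) + ((H**2 + H**2) + 64)*(1/17))/3 = 2 - (-H/53 + (2*H**2 + 64)*(1/17))/3 = 2 - (-H/53 + (64 + 2*H**2)*(1/17))/3 = 2 - (-H/53 + (64/17 + 2*H**2/17))/3 = 2 - (64/17 - H/53 + 2*H**2/17)/3 = 2 + (-64/51 - 2*H**2/51 + H/159) = 38/51 - 2*H**2/51 + H/159)
(-15764 + 11494)/(-17430 + B(201)) = (-15764 + 11494)/(-17430 + (38/51 - 2/51*201**2 + (1/159)*201)) = -4270/(-17430 + (38/51 - 2/51*40401 + 67/53)) = -4270/(-17430 + (38/51 - 26934/17 + 67/53)) = -4270/(-17430 - 4277075/2703) = -4270/(-51390365/2703) = -4270*(-2703/51390365) = 37842/168493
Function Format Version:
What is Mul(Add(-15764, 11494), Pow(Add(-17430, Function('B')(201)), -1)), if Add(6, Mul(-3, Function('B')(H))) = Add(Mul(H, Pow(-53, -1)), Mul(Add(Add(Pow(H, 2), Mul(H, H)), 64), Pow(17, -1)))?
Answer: Rational(37842, 168493) ≈ 0.22459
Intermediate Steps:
Function('B')(H) = Add(Rational(38, 51), Mul(Rational(-2, 51), Pow(H, 2)), Mul(Rational(1, 159), H)) (Function('B')(H) = Add(2, Mul(Rational(-1, 3), Add(Mul(H, Pow(-53, -1)), Mul(Add(Add(Pow(H, 2), Mul(H, H)), 64), Pow(17, -1))))) = Add(2, Mul(Rational(-1, 3), Add(Mul(H, Rational(-1, 53)), Mul(Add(Add(Pow(H, 2), Pow(H, 2)), 64), Rational(1, 17))))) = Add(2, Mul(Rational(-1, 3), Add(Mul(Rational(-1, 53), H), Mul(Add(Mul(2, Pow(H, 2)), 64), Rational(1, 17))))) = Add(2, Mul(Rational(-1, 3), Add(Mul(Rational(-1, 53), H), Mul(Add(64, Mul(2, Pow(H, 2))), Rational(1, 17))))) = Add(2, Mul(Rational(-1, 3), Add(Mul(Rational(-1, 53), H), Add(Rational(64, 17), Mul(Rational(2, 17), Pow(H, 2)))))) = Add(2, Mul(Rational(-1, 3), Add(Rational(64, 17), Mul(Rational(-1, 53), H), Mul(Rational(2, 17), Pow(H, 2))))) = Add(2, Add(Rational(-64, 51), Mul(Rational(-2, 51), Pow(H, 2)), Mul(Rational(1, 159), H))) = Add(Rational(38, 51), Mul(Rational(-2, 51), Pow(H, 2)), Mul(Rational(1, 159), H)))
Mul(Add(-15764, 11494), Pow(Add(-17430, Function('B')(201)), -1)) = Mul(Add(-15764, 11494), Pow(Add(-17430, Add(Rational(38, 51), Mul(Rational(-2, 51), Pow(201, 2)), Mul(Rational(1, 159), 201))), -1)) = Mul(-4270, Pow(Add(-17430, Add(Rational(38, 51), Mul(Rational(-2, 51), 40401), Rational(67, 53))), -1)) = Mul(-4270, Pow(Add(-17430, Add(Rational(38, 51), Rational(-26934, 17), Rational(67, 53))), -1)) = Mul(-4270, Pow(Add(-17430, Rational(-4277075, 2703)), -1)) = Mul(-4270, Pow(Rational(-51390365, 2703), -1)) = Mul(-4270, Rational(-2703, 51390365)) = Rational(37842, 168493)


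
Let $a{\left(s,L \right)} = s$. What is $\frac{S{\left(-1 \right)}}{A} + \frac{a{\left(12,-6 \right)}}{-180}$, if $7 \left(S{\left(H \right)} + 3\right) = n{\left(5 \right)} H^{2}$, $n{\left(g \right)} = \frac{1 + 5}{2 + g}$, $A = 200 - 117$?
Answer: $- \frac{6182}{61005} \approx -0.10134$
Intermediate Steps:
$A = 83$ ($A = 200 - 117 = 83$)
$n{\left(g \right)} = \frac{6}{2 + g}$
$S{\left(H \right)} = -3 + \frac{6 H^{2}}{49}$ ($S{\left(H \right)} = -3 + \frac{\frac{6}{2 + 5} H^{2}}{7} = -3 + \frac{\frac{6}{7} H^{2}}{7} = -3 + \frac{6 H^{2}}{49}$)
$\frac{S{\left(-1 \right)}}{A} + \frac{a{\left(12,-6 \right)}}{-180} = \frac{-3 + \frac{6 \left(-1\right)^{2}}{49}}{83} + \frac{12}{-180} = \left(-3 + \frac{6}{49} \cdot 1\right) \frac{1}{83} + 12 \left(- \frac{1}{180}\right) = \left(-3 + \frac{6}{49}\right) \frac{1}{83} - \frac{1}{15} = \left(- \frac{141}{49}\right) \frac{1}{83} - \frac{1}{15} = - \frac{141}{4067} - \frac{1}{15} = - \frac{6182}{61005}$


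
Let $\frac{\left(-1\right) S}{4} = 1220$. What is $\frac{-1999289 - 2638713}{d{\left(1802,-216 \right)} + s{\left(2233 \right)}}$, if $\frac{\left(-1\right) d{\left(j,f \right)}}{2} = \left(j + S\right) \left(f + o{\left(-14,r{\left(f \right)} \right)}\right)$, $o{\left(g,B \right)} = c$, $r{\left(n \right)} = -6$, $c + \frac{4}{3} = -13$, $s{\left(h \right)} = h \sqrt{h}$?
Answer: $\frac{6576371451864}{1999396773287} + \frac{10356658466 \sqrt{2233}}{1999396773287} \approx 3.534$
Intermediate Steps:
$S = -4880$ ($S = \left(-4\right) 1220 = -4880$)
$s{\left(h \right)} = h^{\frac{3}{2}}$
$c = - \frac{43}{3}$ ($c = - \frac{4}{3} - 13 = - \frac{43}{3} \approx -14.333$)
$o{\left(g,B \right)} = - \frac{43}{3}$
$d{\left(j,f \right)} = - 2 \left(-4880 + j\right) \left(- \frac{43}{3} + f\right)$ ($d{\left(j,f \right)} = - 2 \left(j - 4880\right) \left(f - \frac{43}{3}\right) = - 2 \left(-4880 + j\right) \left(- \frac{43}{3} + f\right)$)
$\frac{-1999289 - 2638713}{d{\left(1802,-216 \right)} + s{\left(2233 \right)}} = \frac{-1999289 - 2638713}{\left(- \frac{419680}{3} + 9760 \left(-216\right) + \frac{86}{3} \cdot 1802 - \left(-432\right) 1802\right) + 2233^{\frac{3}{2}}} = - \frac{4638002}{\left(- \frac{419680}{3} - 2108160 + \frac{154972}{3} + 778464\right) + 2233 \sqrt{2233}} = - \frac{4638002}{-1417932 + 2233 \sqrt{2233}}$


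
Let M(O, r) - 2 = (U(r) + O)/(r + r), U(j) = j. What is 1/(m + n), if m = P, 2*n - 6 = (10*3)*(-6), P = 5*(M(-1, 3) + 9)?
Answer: -3/91 ≈ -0.032967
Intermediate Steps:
M(O, r) = 2 + (O + r)/(2*r) (M(O, r) = 2 + (r + O)/(r + r) = 2 + (O + r)/((2*r)) = 2 + (O + r)*(1/(2*r)) = 2 + (O + r)/(2*r))
P = 170/3 (P = 5*((½)*(-1 + 5*3)/3 + 9) = 5*((½)*(⅓)*(-1 + 15) + 9) = 5*((½)*(⅓)*14 + 9) = 5*(7/3 + 9) = 5*(34/3) = 170/3 ≈ 56.667)
n = -87 (n = 3 + ((10*3)*(-6))/2 = 3 + (30*(-6))/2 = 3 + (½)*(-180) = 3 - 90 = -87)
m = 170/3 ≈ 56.667
1/(m + n) = 1/(170/3 - 87) = 1/(-91/3) = -3/91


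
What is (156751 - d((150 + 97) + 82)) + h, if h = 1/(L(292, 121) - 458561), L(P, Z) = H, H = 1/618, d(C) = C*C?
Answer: 13747282710852/283390697 ≈ 48510.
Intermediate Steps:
d(C) = C²
H = 1/618 ≈ 0.0016181
L(P, Z) = 1/618
h = -618/283390697 (h = 1/(1/618 - 458561) = 1/(-283390697/618) = -618/283390697 ≈ -2.1807e-6)
(156751 - d((150 + 97) + 82)) + h = (156751 - ((150 + 97) + 82)²) - 618/283390697 = (156751 - (247 + 82)²) - 618/283390697 = (156751 - 1*329²) - 618/283390697 = (156751 - 1*108241) - 618/283390697 = (156751 - 108241) - 618/283390697 = 48510 - 618/283390697 = 13747282710852/283390697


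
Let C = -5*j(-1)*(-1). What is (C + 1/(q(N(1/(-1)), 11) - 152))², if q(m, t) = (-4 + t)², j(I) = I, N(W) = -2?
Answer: 266256/10609 ≈ 25.097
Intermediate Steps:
C = -5 (C = -5*(-1)*(-1) = 5*(-1) = -5)
(C + 1/(q(N(1/(-1)), 11) - 152))² = (-5 + 1/((-4 + 11)² - 152))² = (-5 + 1/(7² - 152))² = (-5 + 1/(49 - 152))² = (-5 + 1/(-103))² = (-5 - 1/103)² = (-516/103)² = 266256/10609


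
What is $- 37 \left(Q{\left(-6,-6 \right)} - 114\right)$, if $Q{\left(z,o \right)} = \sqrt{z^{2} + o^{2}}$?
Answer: $4218 - 222 \sqrt{2} \approx 3904.0$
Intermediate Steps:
$Q{\left(z,o \right)} = \sqrt{o^{2} + z^{2}}$
$- 37 \left(Q{\left(-6,-6 \right)} - 114\right) = - 37 \left(\sqrt{\left(-6\right)^{2} + \left(-6\right)^{2}} - 114\right) = - 37 \left(\sqrt{36 + 36} - 114\right) = - 37 \left(\sqrt{72} - 114\right) = - 37 \left(6 \sqrt{2} - 114\right) = - 37 \left(-114 + 6 \sqrt{2}\right) = 4218 - 222 \sqrt{2}$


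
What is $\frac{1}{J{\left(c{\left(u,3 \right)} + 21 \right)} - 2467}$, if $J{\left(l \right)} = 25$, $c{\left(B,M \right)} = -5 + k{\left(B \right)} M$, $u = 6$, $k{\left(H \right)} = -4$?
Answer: $- \frac{1}{2442} \approx -0.0004095$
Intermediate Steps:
$c{\left(B,M \right)} = -5 - 4 M$
$\frac{1}{J{\left(c{\left(u,3 \right)} + 21 \right)} - 2467} = \frac{1}{25 - 2467} = \frac{1}{-2442} = - \frac{1}{2442}$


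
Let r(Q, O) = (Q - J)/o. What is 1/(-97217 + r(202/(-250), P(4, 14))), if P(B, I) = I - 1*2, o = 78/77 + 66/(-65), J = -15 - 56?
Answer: -150/18973937 ≈ -7.9056e-6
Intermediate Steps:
J = -71
o = -12/5005 (o = 78*(1/77) + 66*(-1/65) = 78/77 - 66/65 = -12/5005 ≈ -0.0023976)
P(B, I) = -2 + I (P(B, I) = I - 2 = -2 + I)
r(Q, O) = -355355/12 - 5005*Q/12 (r(Q, O) = (Q - 1*(-71))/(-12/5005) = (Q + 71)*(-5005/12) = (71 + Q)*(-5005/12) = -355355/12 - 5005*Q/12)
1/(-97217 + r(202/(-250), P(4, 14))) = 1/(-97217 + (-355355/12 - 505505/(6*(-250)))) = 1/(-97217 + (-355355/12 - 505505*(-1)/(6*250))) = 1/(-97217 + (-355355/12 - 5005/12*(-101/125))) = 1/(-97217 + (-355355/12 + 101101/300)) = 1/(-97217 - 4391387/150) = 1/(-18973937/150) = -150/18973937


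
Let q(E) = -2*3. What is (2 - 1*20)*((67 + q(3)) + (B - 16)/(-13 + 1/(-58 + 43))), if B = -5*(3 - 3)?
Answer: -54882/49 ≈ -1120.0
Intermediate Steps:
q(E) = -6
B = 0 (B = -5*0 = 0)
(2 - 1*20)*((67 + q(3)) + (B - 16)/(-13 + 1/(-58 + 43))) = (2 - 1*20)*((67 - 6) + (0 - 16)/(-13 + 1/(-58 + 43))) = (2 - 20)*(61 - 16/(-13 + 1/(-15))) = -18*(61 - 16/(-13 - 1/15)) = -18*(61 - 16/(-196/15)) = -18*(61 - 16*(-15/196)) = -18*(61 + 60/49) = -18*3049/49 = -54882/49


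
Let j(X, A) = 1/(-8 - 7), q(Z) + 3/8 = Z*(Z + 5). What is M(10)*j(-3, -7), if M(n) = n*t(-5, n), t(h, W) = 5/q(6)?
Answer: -16/315 ≈ -0.050794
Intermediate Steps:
q(Z) = -3/8 + Z*(5 + Z) (q(Z) = -3/8 + Z*(Z + 5) = -3/8 + Z*(5 + Z))
t(h, W) = 8/105 (t(h, W) = 5/(-3/8 + 6² + 5*6) = 5/(-3/8 + 36 + 30) = 5/(525/8) = 5*(8/525) = 8/105)
j(X, A) = -1/15 (j(X, A) = 1/(-15) = -1/15)
M(n) = 8*n/105 (M(n) = n*(8/105) = 8*n/105)
M(10)*j(-3, -7) = ((8/105)*10)*(-1/15) = (16/21)*(-1/15) = -16/315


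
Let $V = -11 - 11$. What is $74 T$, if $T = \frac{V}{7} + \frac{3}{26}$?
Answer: $- \frac{20387}{91} \approx -224.03$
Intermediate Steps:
$V = -22$ ($V = -11 - 11 = -22$)
$T = - \frac{551}{182}$ ($T = - \frac{22}{7} + \frac{3}{26} = - \frac{551}{182} \approx -3.0275$)
$74 T = 74 \left(- \frac{551}{182}\right) = - \frac{20387}{91}$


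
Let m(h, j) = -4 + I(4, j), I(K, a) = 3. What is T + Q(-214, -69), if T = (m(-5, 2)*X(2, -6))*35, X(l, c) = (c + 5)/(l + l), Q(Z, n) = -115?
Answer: -425/4 ≈ -106.25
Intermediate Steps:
X(l, c) = (5 + c)/(2*l) (X(l, c) = (5 + c)/((2*l)) = (5 + c)*(1/(2*l)) = (5 + c)/(2*l))
m(h, j) = -1 (m(h, j) = -4 + 3 = -1)
T = 35/4 (T = -(5 - 6)/(2*2)*35 = -(-1)/(2*2)*35 = -1*(-¼)*35 = (¼)*35 = 35/4 ≈ 8.7500)
T + Q(-214, -69) = 35/4 - 115 = -425/4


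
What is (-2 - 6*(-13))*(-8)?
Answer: -608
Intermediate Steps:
(-2 - 6*(-13))*(-8) = (-2 + 78)*(-8) = 76*(-8) = -608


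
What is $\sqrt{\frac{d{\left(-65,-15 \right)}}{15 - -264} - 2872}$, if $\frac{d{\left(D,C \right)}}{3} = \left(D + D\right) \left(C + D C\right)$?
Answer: $\frac{2 i \sqrt{1012398}}{31} \approx 64.915 i$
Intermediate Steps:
$d{\left(D,C \right)} = 6 D \left(C + C D\right)$ ($d{\left(D,C \right)} = 3 \left(D + D\right) \left(C + D C\right) = 3 \cdot 2 D \left(C + C D\right) = 6 D \left(C + C D\right)$)
$\sqrt{\frac{d{\left(-65,-15 \right)}}{15 - -264} - 2872} = \sqrt{\frac{6 \left(-15\right) \left(-65\right) \left(1 - 65\right)}{15 - -264} - 2872} = \sqrt{\frac{6 \left(-15\right) \left(-65\right) \left(-64\right)}{15 + 264} - 2872} = \sqrt{- \frac{374400}{279} - 2872} = \sqrt{\left(-374400\right) \frac{1}{279} - 2872} = \sqrt{- \frac{41600}{31} - 2872} = \sqrt{- \frac{130632}{31}} = \frac{2 i \sqrt{1012398}}{31}$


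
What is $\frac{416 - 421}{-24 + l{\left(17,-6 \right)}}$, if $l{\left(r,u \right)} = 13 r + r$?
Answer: $- \frac{5}{214} \approx -0.023364$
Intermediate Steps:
$l{\left(r,u \right)} = 14 r$
$\frac{416 - 421}{-24 + l{\left(17,-6 \right)}} = \frac{416 - 421}{-24 + 14 \cdot 17} = - \frac{5}{-24 + 238} = - \frac{5}{214}$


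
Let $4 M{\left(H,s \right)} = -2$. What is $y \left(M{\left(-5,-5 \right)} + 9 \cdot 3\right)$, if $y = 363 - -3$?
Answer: $9699$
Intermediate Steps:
$M{\left(H,s \right)} = - \frac{1}{2}$ ($M{\left(H,s \right)} = \frac{1}{4} \left(-2\right) = - \frac{1}{2}$)
$y = 366$ ($y = 363 + 3 = 366$)
$y \left(M{\left(-5,-5 \right)} + 9 \cdot 3\right) = 366 \left(- \frac{1}{2} + 9 \cdot 3\right) = 366 \left(- \frac{1}{2} + 27\right) = 366 \cdot \frac{53}{2} = 9699$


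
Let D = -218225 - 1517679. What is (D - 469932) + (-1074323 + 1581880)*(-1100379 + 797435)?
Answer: -153763553644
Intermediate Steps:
D = -1735904
(D - 469932) + (-1074323 + 1581880)*(-1100379 + 797435) = (-1735904 - 469932) + (-1074323 + 1581880)*(-1100379 + 797435) = -2205836 + 507557*(-302944) = -2205836 - 153761347808 = -153763553644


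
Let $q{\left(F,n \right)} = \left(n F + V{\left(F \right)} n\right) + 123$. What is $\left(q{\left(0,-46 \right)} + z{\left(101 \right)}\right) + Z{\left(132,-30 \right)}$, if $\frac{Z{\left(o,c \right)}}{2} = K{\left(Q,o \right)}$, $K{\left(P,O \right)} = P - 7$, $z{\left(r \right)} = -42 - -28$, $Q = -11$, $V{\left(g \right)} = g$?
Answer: $73$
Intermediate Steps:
$z{\left(r \right)} = -14$ ($z{\left(r \right)} = -42 + 28 = -14$)
$q{\left(F,n \right)} = 123 + 2 F n$ ($q{\left(F,n \right)} = \left(n F + F n\right) + 123 = \left(F n + F n\right) + 123 = 2 F n + 123 = 123 + 2 F n$)
$K{\left(P,O \right)} = -7 + P$ ($K{\left(P,O \right)} = P - 7 = -7 + P$)
$Z{\left(o,c \right)} = -36$ ($Z{\left(o,c \right)} = 2 \left(-7 - 11\right) = 2 \left(-18\right) = -36$)
$\left(q{\left(0,-46 \right)} + z{\left(101 \right)}\right) + Z{\left(132,-30 \right)} = \left(\left(123 + 2 \cdot 0 \left(-46\right)\right) - 14\right) - 36 = \left(\left(123 + 0\right) - 14\right) - 36 = \left(123 - 14\right) - 36 = 109 - 36 = 73$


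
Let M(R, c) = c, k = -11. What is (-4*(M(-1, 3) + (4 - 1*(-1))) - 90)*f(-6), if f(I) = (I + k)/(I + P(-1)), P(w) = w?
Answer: -2074/7 ≈ -296.29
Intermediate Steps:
f(I) = (-11 + I)/(-1 + I) (f(I) = (I - 11)/(I - 1) = (-11 + I)/(-1 + I))
(-4*(M(-1, 3) + (4 - 1*(-1))) - 90)*f(-6) = (-4*(3 + (4 - 1*(-1))) - 90)*((-11 - 6)/(-1 - 6)) = (-4*(3 + (4 + 1)) - 90)*(-17/(-7)) = (-4*(3 + 5) - 90)*(-1/7*(-17)) = (-4*8 - 90)*(17/7) = (-32 - 90)*(17/7) = -122*17/7 = -2074/7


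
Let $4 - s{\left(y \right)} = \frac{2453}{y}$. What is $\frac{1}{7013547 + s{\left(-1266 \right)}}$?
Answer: $\frac{1266}{8879158019} \approx 1.4258 \cdot 10^{-7}$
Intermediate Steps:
$s{\left(y \right)} = 4 - \frac{2453}{y}$
$\frac{1}{7013547 + s{\left(-1266 \right)}} = \frac{1}{7013547 + \left(4 - \frac{2453}{-1266}\right)} = \frac{1}{7013547 + \left(4 - - \frac{2453}{1266}\right)} = \frac{1}{7013547 + \left(4 + \frac{2453}{1266}\right)} = \frac{1}{7013547 + \frac{7517}{1266}} = \frac{1}{\frac{8879158019}{1266}} = \frac{1266}{8879158019}$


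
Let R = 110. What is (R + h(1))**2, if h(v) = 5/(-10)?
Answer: 47961/4 ≈ 11990.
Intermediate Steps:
h(v) = -1/2 (h(v) = 5*(-1/10) = -1/2)
(R + h(1))**2 = (110 - 1/2)**2 = (219/2)**2 = 47961/4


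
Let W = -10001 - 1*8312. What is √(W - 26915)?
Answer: 2*I*√11307 ≈ 212.67*I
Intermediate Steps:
W = -18313 (W = -10001 - 8312 = -18313)
√(W - 26915) = √(-18313 - 26915) = √(-45228) = 2*I*√11307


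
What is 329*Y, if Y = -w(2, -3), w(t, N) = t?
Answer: -658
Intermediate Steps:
Y = -2 (Y = -1*2 = -2)
329*Y = 329*(-2) = -658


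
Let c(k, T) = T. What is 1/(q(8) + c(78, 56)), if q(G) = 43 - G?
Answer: 1/91 ≈ 0.010989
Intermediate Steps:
1/(q(8) + c(78, 56)) = 1/((43 - 1*8) + 56) = 1/((43 - 8) + 56) = 1/(35 + 56) = 1/91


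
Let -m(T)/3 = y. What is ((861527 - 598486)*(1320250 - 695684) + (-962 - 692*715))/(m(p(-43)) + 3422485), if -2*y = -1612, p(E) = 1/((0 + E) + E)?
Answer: 164285969464/3420067 ≈ 48036.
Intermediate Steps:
p(E) = 1/(2*E) (p(E) = 1/(E + E) = 1/(2*E))
y = 806 (y = -½*(-1612) = 806)
m(T) = -2418 (m(T) = -3*806 = -2418)
((861527 - 598486)*(1320250 - 695684) + (-962 - 692*715))/(m(p(-43)) + 3422485) = ((861527 - 598486)*(1320250 - 695684) + (-962 - 692*715))/(-2418 + 3422485) = (263041*624566 + (-962 - 494780))/3420067 = (164286465206 - 495742)*(1/3420067) = 164285969464*(1/3420067) = 164285969464/3420067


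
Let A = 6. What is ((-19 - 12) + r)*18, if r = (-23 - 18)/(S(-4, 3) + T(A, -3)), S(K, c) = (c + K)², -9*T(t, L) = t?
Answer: -2772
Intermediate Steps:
T(t, L) = -t/9
S(K, c) = (K + c)²
r = -123 (r = (-23 - 18)/((-4 + 3)² - ⅑*6) = -41/((-1)² - ⅔) = -41/(1 - ⅔) = -41/⅓ = -41*3 = -123)
((-19 - 12) + r)*18 = ((-19 - 12) - 123)*18 = (-31 - 123)*18 = -154*18 = -2772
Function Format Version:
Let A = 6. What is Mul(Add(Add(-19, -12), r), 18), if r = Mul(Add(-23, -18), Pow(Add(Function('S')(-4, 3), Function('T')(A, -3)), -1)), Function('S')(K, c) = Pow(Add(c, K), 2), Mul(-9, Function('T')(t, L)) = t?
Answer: -2772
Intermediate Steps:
Function('T')(t, L) = Mul(Rational(-1, 9), t)
Function('S')(K, c) = Pow(Add(K, c), 2)
r = -123 (r = Mul(Add(-23, -18), Pow(Add(Pow(Add(-4, 3), 2), Mul(Rational(-1, 9), 6)), -1)) = Mul(-41, Pow(Add(Pow(-1, 2), Rational(-2, 3)), -1)) = Mul(-41, Pow(Add(1, Rational(-2, 3)), -1)) = Mul(-41, Pow(Rational(1, 3), -1)) = Mul(-41, 3) = -123)
Mul(Add(Add(-19, -12), r), 18) = Mul(Add(Add(-19, -12), -123), 18) = Mul(Add(-31, -123), 18) = Mul(-154, 18) = -2772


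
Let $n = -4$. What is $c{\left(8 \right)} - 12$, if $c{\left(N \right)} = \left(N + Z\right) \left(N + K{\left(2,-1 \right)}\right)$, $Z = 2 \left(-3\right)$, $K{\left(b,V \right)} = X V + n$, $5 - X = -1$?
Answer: $-16$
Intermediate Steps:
$X = 6$ ($X = 5 - -1 = 5 + 1 = 6$)
$K{\left(b,V \right)} = -4 + 6 V$ ($K{\left(b,V \right)} = 6 V - 4 = -4 + 6 V$)
$Z = -6$
$c{\left(N \right)} = \left(-10 + N\right) \left(-6 + N\right)$ ($c{\left(N \right)} = \left(N - 6\right) \left(N + \left(-4 + 6 \left(-1\right)\right)\right) = \left(-6 + N\right) \left(N - 10\right) = \left(-6 + N\right) \left(-10 + N\right) = \left(-10 + N\right) \left(-6 + N\right)$)
$c{\left(8 \right)} - 12 = \left(60 + 8^{2} - 128\right) - 12 = \left(60 + 64 - 128\right) - 12 = -4 - 12 = -16$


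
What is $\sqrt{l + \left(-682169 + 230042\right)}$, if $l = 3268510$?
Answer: $\sqrt{2816383} \approx 1678.2$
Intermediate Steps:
$\sqrt{l + \left(-682169 + 230042\right)} = \sqrt{3268510 + \left(-682169 + 230042\right)} = \sqrt{3268510 - 452127} = \sqrt{2816383}$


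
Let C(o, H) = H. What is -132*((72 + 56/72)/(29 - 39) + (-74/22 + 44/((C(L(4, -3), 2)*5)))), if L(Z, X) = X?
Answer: 12358/15 ≈ 823.87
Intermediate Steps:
-132*((72 + 56/72)/(29 - 39) + (-74/22 + 44/((C(L(4, -3), 2)*5)))) = -132*((72 + 56/72)/(29 - 39) + (-74/22 + 44/((2*5)))) = -132*((72 + 56*(1/72))/(-10) + (-74*1/22 + 44/10)) = -132*((72 + 7/9)*(-1/10) + (-37/11 + 44*(1/10))) = -132*((655/9)*(-1/10) + (-37/11 + 22/5)) = -132*(-131/18 + 57/55) = -132*(-6179/990) = 12358/15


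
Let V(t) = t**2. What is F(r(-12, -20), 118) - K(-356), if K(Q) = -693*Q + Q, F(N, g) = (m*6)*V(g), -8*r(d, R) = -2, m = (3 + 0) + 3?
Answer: 254912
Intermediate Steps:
m = 6 (m = 3 + 3 = 6)
r(d, R) = 1/4 (r(d, R) = -1/8*(-2) = 1/4)
F(N, g) = 36*g**2 (F(N, g) = (6*6)*g**2 = 36*g**2)
K(Q) = -692*Q
F(r(-12, -20), 118) - K(-356) = 36*118**2 - (-692)*(-356) = 36*13924 - 1*246352 = 501264 - 246352 = 254912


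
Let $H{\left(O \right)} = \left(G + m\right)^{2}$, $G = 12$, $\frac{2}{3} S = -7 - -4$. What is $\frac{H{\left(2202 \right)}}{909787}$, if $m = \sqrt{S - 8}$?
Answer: $\frac{263}{1819574} + \frac{60 i \sqrt{2}}{909787} \approx 0.00014454 + 9.3267 \cdot 10^{-5} i$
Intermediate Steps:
$S = - \frac{9}{2}$ ($S = \frac{3 \left(-7 - -4\right)}{2} = \frac{3 \left(-7 + 4\right)}{2} = \frac{3}{2} \left(-3\right) = - \frac{9}{2} \approx -4.5$)
$m = \frac{5 i \sqrt{2}}{2}$ ($m = \sqrt{- \frac{9}{2} - 8} = \sqrt{- \frac{25}{2}} = \frac{5 i \sqrt{2}}{2} \approx 3.5355 i$)
$H{\left(O \right)} = \left(12 + \frac{5 i \sqrt{2}}{2}\right)^{2}$
$\frac{H{\left(2202 \right)}}{909787} = \frac{\frac{263}{2} + 60 i \sqrt{2}}{909787} = \left(\frac{263}{2} + 60 i \sqrt{2}\right) \frac{1}{909787} = \frac{263}{1819574} + \frac{60 i \sqrt{2}}{909787}$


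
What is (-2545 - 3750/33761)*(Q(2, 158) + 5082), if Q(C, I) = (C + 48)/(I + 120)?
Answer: -60699745954385/4692779 ≈ -1.2935e+7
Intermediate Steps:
Q(C, I) = (48 + C)/(120 + I)
(-2545 - 3750/33761)*(Q(2, 158) + 5082) = (-2545 - 3750/33761)*((48 + 2)/(120 + 158) + 5082) = (-2545 - 3750*1/33761)*(50/278 + 5082) = (-2545 - 3750/33761)*((1/278)*50 + 5082) = -85925495*(25/139 + 5082)/33761 = -85925495/33761*706423/139 = -60699745954385/4692779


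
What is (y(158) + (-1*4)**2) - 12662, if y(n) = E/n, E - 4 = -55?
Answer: -1998119/158 ≈ -12646.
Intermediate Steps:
E = -51 (E = 4 - 55 = -51)
y(n) = -51/n
(y(158) + (-1*4)**2) - 12662 = (-51/158 + (-1*4)**2) - 12662 = (-51*1/158 + (-4)**2) - 12662 = (-51/158 + 16) - 12662 = 2477/158 - 12662 = -1998119/158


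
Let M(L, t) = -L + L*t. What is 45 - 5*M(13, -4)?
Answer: 370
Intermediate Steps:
45 - 5*M(13, -4) = 45 - 65*(-1 - 4) = 45 - 65*(-5) = 45 - 5*(-65) = 45 + 325 = 370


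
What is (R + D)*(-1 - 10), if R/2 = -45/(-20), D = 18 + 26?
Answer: -1067/2 ≈ -533.50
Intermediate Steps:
D = 44
R = 9/2 (R = 2*(-45/(-20)) = 2*(-45*(-1/20)) = 2*(9/4) = 9/2 ≈ 4.5000)
(R + D)*(-1 - 10) = (9/2 + 44)*(-1 - 10) = (97/2)*(-11) = -1067/2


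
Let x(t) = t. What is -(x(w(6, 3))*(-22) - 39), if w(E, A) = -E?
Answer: -93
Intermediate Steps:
-(x(w(6, 3))*(-22) - 39) = -(-1*6*(-22) - 39) = -(-6*(-22) - 39) = -(132 - 39) = -1*93 = -93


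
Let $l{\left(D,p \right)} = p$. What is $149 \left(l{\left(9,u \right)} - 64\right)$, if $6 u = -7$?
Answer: $- \frac{58259}{6} \approx -9709.8$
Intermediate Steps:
$u = - \frac{7}{6}$ ($u = \frac{1}{6} \left(-7\right) = - \frac{7}{6} \approx -1.1667$)
$149 \left(l{\left(9,u \right)} - 64\right) = 149 \left(- \frac{7}{6} - 64\right) = 149 \left(- \frac{391}{6}\right) = - \frac{58259}{6}$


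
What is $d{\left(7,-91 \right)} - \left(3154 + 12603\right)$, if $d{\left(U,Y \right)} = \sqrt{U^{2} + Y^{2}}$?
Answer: $-15757 + 7 \sqrt{170} \approx -15666.0$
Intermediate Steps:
$d{\left(7,-91 \right)} - \left(3154 + 12603\right) = \sqrt{7^{2} + \left(-91\right)^{2}} - \left(3154 + 12603\right) = \sqrt{49 + 8281} - 15757 = \sqrt{8330} - 15757 = 7 \sqrt{170} - 15757 = -15757 + 7 \sqrt{170}$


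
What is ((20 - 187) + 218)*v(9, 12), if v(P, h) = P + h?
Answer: 1071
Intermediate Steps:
((20 - 187) + 218)*v(9, 12) = ((20 - 187) + 218)*(9 + 12) = (-167 + 218)*21 = 51*21 = 1071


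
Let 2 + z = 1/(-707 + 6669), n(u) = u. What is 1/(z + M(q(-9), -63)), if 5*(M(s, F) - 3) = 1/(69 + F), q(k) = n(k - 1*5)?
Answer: 44715/46213 ≈ 0.96758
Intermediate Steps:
q(k) = -5 + k (q(k) = k - 1*5 = k - 5 = -5 + k)
z = -11923/5962 (z = -2 + 1/(-707 + 6669) = -2 + 1/5962 = -11923/5962 ≈ -1.9998)
M(s, F) = 3 + 1/(5*(69 + F))
1/(z + M(q(-9), -63)) = 1/(-11923/5962 + (1036 + 15*(-63))/(5*(69 - 63))) = 1/(-11923/5962 + (⅕)*(1036 - 945)/6) = 1/(-11923/5962 + (⅕)*(⅙)*91) = 1/(-11923/5962 + 91/30) = 1/(46213/44715) = 44715/46213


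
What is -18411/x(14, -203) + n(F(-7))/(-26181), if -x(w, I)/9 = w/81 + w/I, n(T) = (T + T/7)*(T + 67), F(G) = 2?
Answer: 293549110327/14905716 ≈ 19694.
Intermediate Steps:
n(T) = 8*T*(67 + T)/7 (n(T) = (T + T*(⅐))*(67 + T) = (T + T/7)*(67 + T) = (8*T/7)*(67 + T) = 8*T*(67 + T)/7)
x(w, I) = -w/9 - 9*w/I (x(w, I) = -9*(w/81 + w/I) = -w/9 - 9*w/I)
-18411/x(14, -203) + n(F(-7))/(-26181) = -18411*261/(2*(81 - 203)) + ((8/7)*2*(67 + 2))/(-26181) = -18411/((-⅑*14*(-1/203)*(-122))) + ((8/7)*2*69)*(-1/26181) = -18411/(-244/261) + (1104/7)*(-1/26181) = -18411*(-261/244) - 368/61089 = 4805271/244 - 368/61089 = 293549110327/14905716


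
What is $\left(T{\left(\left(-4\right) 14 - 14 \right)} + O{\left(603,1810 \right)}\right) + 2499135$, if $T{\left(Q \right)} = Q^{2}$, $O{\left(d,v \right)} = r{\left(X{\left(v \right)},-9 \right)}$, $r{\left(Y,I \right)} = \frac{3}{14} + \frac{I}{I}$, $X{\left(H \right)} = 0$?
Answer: $\frac{35056507}{14} \approx 2.504 \cdot 10^{6}$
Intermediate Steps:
$r{\left(Y,I \right)} = \frac{17}{14}$ ($r{\left(Y,I \right)} = 3 \cdot \frac{1}{14} + 1 = \frac{3}{14} + 1 = \frac{17}{14}$)
$O{\left(d,v \right)} = \frac{17}{14}$
$\left(T{\left(\left(-4\right) 14 - 14 \right)} + O{\left(603,1810 \right)}\right) + 2499135 = \left(\left(\left(-4\right) 14 - 14\right)^{2} + \frac{17}{14}\right) + 2499135 = \left(\left(-56 - 14\right)^{2} + \frac{17}{14}\right) + 2499135 = \left(\left(-70\right)^{2} + \frac{17}{14}\right) + 2499135 = \left(4900 + \frac{17}{14}\right) + 2499135 = \frac{68617}{14} + 2499135 = \frac{35056507}{14}$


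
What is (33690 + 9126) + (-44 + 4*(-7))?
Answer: 42744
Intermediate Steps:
(33690 + 9126) + (-44 + 4*(-7)) = 42816 + (-44 - 28) = 42816 - 72 = 42744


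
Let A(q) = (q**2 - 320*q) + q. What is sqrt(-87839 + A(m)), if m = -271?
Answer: sqrt(72051) ≈ 268.42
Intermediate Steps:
A(q) = q**2 - 319*q
sqrt(-87839 + A(m)) = sqrt(-87839 - 271*(-319 - 271)) = sqrt(-87839 - 271*(-590)) = sqrt(-87839 + 159890) = sqrt(72051)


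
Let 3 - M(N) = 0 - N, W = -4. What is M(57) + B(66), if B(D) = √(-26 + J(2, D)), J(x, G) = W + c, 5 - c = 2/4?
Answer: 60 + I*√102/2 ≈ 60.0 + 5.0498*I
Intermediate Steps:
c = 9/2 (c = 5 - 2/4 = 5 - 1*½ = 5 - ½ = 9/2 ≈ 4.5000)
M(N) = 3 + N (M(N) = 3 - (0 - N) = 3 - (-1)*N = 3 + N)
J(x, G) = ½ (J(x, G) = -4 + 9/2 = ½)
B(D) = I*√102/2 (B(D) = √(-26 + ½) = √(-51/2) = I*√102/2)
M(57) + B(66) = (3 + 57) + I*√102/2 = 60 + I*√102/2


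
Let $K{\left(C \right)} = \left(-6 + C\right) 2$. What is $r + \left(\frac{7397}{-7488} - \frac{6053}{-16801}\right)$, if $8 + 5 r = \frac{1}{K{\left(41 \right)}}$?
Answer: $- \frac{3767643767}{1693540800} \approx -2.2247$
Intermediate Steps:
$K{\left(C \right)} = -12 + 2 C$
$r = - \frac{559}{350}$ ($r = - \frac{8}{5} + \frac{1}{5 \left(-12 + 2 \cdot 41\right)} = - \frac{8}{5} + \frac{1}{5 \left(-12 + 82\right)} = - \frac{8}{5} + \frac{1}{5 \cdot 70} = - \frac{8}{5} + \frac{1}{5} \cdot \frac{1}{70} = - \frac{8}{5} + \frac{1}{350} = - \frac{559}{350} \approx -1.5971$)
$r + \left(\frac{7397}{-7488} - \frac{6053}{-16801}\right) = - \frac{559}{350} + \left(\frac{7397}{-7488} - \frac{6053}{-16801}\right) = - \frac{559}{350} + \left(7397 \left(- \frac{1}{7488}\right) - - \frac{6053}{16801}\right) = - \frac{559}{350} + \left(- \frac{569}{576} + \frac{6053}{16801}\right) = - \frac{559}{350} - \frac{6073241}{9677376} = - \frac{3767643767}{1693540800}$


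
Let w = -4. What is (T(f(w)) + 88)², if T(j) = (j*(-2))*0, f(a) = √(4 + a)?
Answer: 7744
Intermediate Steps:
T(j) = 0 (T(j) = -2*j*0 = 0)
(T(f(w)) + 88)² = (0 + 88)² = 88² = 7744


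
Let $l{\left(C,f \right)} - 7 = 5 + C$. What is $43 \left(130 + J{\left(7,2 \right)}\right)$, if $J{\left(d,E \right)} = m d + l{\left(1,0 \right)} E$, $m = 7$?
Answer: $8815$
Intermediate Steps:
$l{\left(C,f \right)} = 12 + C$ ($l{\left(C,f \right)} = 7 + \left(5 + C\right) = 12 + C$)
$J{\left(d,E \right)} = 7 d + 13 E$ ($J{\left(d,E \right)} = 7 d + \left(12 + 1\right) E = 7 d + 13 E$)
$43 \left(130 + J{\left(7,2 \right)}\right) = 43 \left(130 + \left(7 \cdot 7 + 13 \cdot 2\right)\right) = 43 \left(130 + \left(49 + 26\right)\right) = 43 \left(130 + 75\right) = 43 \cdot 205 = 8815$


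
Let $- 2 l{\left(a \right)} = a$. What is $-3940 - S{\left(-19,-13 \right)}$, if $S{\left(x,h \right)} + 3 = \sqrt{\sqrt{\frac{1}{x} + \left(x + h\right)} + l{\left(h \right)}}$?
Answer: $-3937 - \frac{\sqrt{9386 + 76 i \sqrt{11571}}}{38} \approx -3939.8 - 1.0295 i$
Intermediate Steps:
$l{\left(a \right)} = - \frac{a}{2}$
$S{\left(x,h \right)} = -3 + \sqrt{\sqrt{h + x + \frac{1}{x}} - \frac{h}{2}}$ ($S{\left(x,h \right)} = -3 + \sqrt{\sqrt{\frac{1}{x} + \left(x + h\right)} - \frac{h}{2}} = -3 + \sqrt{\sqrt{\frac{1}{x} + \left(h + x\right)} - \frac{h}{2}} = -3 + \sqrt{\sqrt{h + x + \frac{1}{x}} - \frac{h}{2}}$)
$-3940 - S{\left(-19,-13 \right)} = -3940 - \left(-3 + \frac{\sqrt{\left(-2\right) \left(-13\right) + 4 \sqrt{-13 - 19 + \frac{1}{-19}}}}{2}\right) = -3940 - \left(-3 + \frac{\sqrt{26 + 4 \sqrt{-13 - 19 - \frac{1}{19}}}}{2}\right) = -3940 - \left(-3 + \frac{\sqrt{26 + 4 \sqrt{- \frac{609}{19}}}}{2}\right) = -3940 - \left(-3 + \frac{\sqrt{26 + 4 \frac{i \sqrt{11571}}{19}}}{2}\right) = -3940 - \left(-3 + \frac{\sqrt{26 + \frac{4 i \sqrt{11571}}{19}}}{2}\right) = -3940 + \left(3 - \frac{\sqrt{26 + \frac{4 i \sqrt{11571}}{19}}}{2}\right) = -3937 - \frac{\sqrt{26 + \frac{4 i \sqrt{11571}}{19}}}{2}$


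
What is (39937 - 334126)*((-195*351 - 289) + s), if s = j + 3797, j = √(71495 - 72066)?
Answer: 19103751093 - 294189*I*√571 ≈ 1.9104e+10 - 7.0298e+6*I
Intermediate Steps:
j = I*√571 (j = √(-571) = I*√571 ≈ 23.896*I)
s = 3797 + I*√571 (s = I*√571 + 3797 = 3797 + I*√571 ≈ 3797.0 + 23.896*I)
(39937 - 334126)*((-195*351 - 289) + s) = (39937 - 334126)*((-195*351 - 289) + (3797 + I*√571)) = -294189*((-68445 - 289) + (3797 + I*√571)) = -294189*(-68734 + (3797 + I*√571)) = -294189*(-64937 + I*√571) = 19103751093 - 294189*I*√571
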